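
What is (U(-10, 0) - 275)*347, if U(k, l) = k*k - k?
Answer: -57255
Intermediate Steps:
U(k, l) = k² - k
(U(-10, 0) - 275)*347 = (-10*(-1 - 10) - 275)*347 = (-10*(-11) - 275)*347 = (110 - 275)*347 = -165*347 = -57255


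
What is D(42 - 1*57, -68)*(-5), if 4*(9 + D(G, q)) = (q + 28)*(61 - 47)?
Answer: 745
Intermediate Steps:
D(G, q) = 89 + 7*q/2 (D(G, q) = -9 + ((q + 28)*(61 - 47))/4 = -9 + ((28 + q)*14)/4 = -9 + (392 + 14*q)/4 = -9 + (98 + 7*q/2) = 89 + 7*q/2)
D(42 - 1*57, -68)*(-5) = (89 + (7/2)*(-68))*(-5) = (89 - 238)*(-5) = -149*(-5) = 745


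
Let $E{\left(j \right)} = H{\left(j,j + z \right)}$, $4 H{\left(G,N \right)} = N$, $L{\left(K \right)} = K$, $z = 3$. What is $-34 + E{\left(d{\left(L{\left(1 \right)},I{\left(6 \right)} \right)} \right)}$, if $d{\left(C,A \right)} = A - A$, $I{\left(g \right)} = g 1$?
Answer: $- \frac{133}{4} \approx -33.25$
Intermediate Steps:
$I{\left(g \right)} = g$
$d{\left(C,A \right)} = 0$
$H{\left(G,N \right)} = \frac{N}{4}$
$E{\left(j \right)} = \frac{3}{4} + \frac{j}{4}$ ($E{\left(j \right)} = \frac{j + 3}{4} = \frac{3 + j}{4} = \frac{3}{4} + \frac{j}{4}$)
$-34 + E{\left(d{\left(L{\left(1 \right)},I{\left(6 \right)} \right)} \right)} = -34 + \left(\frac{3}{4} + \frac{1}{4} \cdot 0\right) = -34 + \left(\frac{3}{4} + 0\right) = -34 + \frac{3}{4} = - \frac{133}{4}$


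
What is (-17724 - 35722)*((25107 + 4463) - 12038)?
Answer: -937015272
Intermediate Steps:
(-17724 - 35722)*((25107 + 4463) - 12038) = -53446*(29570 - 12038) = -53446*17532 = -937015272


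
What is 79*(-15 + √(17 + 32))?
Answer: -632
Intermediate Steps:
79*(-15 + √(17 + 32)) = 79*(-15 + √49) = 79*(-15 + 7) = 79*(-8) = -632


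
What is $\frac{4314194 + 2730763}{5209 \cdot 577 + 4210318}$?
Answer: $\frac{7044957}{7215911} \approx 0.97631$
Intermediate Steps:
$\frac{4314194 + 2730763}{5209 \cdot 577 + 4210318} = \frac{7044957}{3005593 + 4210318} = \frac{7044957}{7215911}$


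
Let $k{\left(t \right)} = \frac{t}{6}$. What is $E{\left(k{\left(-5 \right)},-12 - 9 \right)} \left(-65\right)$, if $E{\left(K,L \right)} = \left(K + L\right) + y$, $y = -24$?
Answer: $\frac{17875}{6} \approx 2979.2$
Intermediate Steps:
$k{\left(t \right)} = \frac{t}{6}$ ($k{\left(t \right)} = t \frac{1}{6} = \frac{t}{6}$)
$E{\left(K,L \right)} = -24 + K + L$ ($E{\left(K,L \right)} = \left(K + L\right) - 24 = -24 + K + L$)
$E{\left(k{\left(-5 \right)},-12 - 9 \right)} \left(-65\right) = \left(-24 + \frac{1}{6} \left(-5\right) - 21\right) \left(-65\right) = \left(-24 - \frac{5}{6} - 21\right) \left(-65\right) = \left(- \frac{275}{6}\right) \left(-65\right) = \frac{17875}{6}$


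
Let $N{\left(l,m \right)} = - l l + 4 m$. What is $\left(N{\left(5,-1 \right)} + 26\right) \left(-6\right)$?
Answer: $18$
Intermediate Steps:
$N{\left(l,m \right)} = - l^{2} + 4 m$
$\left(N{\left(5,-1 \right)} + 26\right) \left(-6\right) = \left(\left(- 5^{2} + 4 \left(-1\right)\right) + 26\right) \left(-6\right) = \left(\left(\left(-1\right) 25 - 4\right) + 26\right) \left(-6\right) = \left(\left(-25 - 4\right) + 26\right) \left(-6\right) = \left(-29 + 26\right) \left(-6\right) = \left(-3\right) \left(-6\right) = 18$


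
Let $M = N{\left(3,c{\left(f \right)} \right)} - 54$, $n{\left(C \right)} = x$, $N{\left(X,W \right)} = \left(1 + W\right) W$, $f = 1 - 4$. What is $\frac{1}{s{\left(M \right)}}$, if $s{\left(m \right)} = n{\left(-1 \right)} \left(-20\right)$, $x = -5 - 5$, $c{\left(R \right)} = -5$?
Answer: $\frac{1}{200} \approx 0.005$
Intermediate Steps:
$f = -3$
$x = -10$
$N{\left(X,W \right)} = W \left(1 + W\right)$
$n{\left(C \right)} = -10$
$M = -34$ ($M = - 5 \left(1 - 5\right) - 54 = \left(-5\right) \left(-4\right) - 54 = 20 - 54 = -34$)
$s{\left(m \right)} = 200$ ($s{\left(m \right)} = \left(-10\right) \left(-20\right) = 200$)
$\frac{1}{s{\left(M \right)}} = \frac{1}{200}$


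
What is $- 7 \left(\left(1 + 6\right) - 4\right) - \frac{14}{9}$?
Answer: $- \frac{203}{9} \approx -22.556$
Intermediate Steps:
$- 7 \left(\left(1 + 6\right) - 4\right) - \frac{14}{9} = - 7 \left(7 - 4\right) - \frac{14}{9} = \left(-7\right) 3 - \frac{14}{9} = -21 - \frac{14}{9} = - \frac{203}{9}$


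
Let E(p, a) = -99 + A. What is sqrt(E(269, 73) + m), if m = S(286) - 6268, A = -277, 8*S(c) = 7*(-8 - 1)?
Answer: I*sqrt(106430)/4 ≈ 81.559*I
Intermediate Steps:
S(c) = -63/8 (S(c) = (7*(-8 - 1))/8 = (7*(-9))/8 = (1/8)*(-63) = -63/8)
E(p, a) = -376 (E(p, a) = -99 - 277 = -376)
m = -50207/8 (m = -63/8 - 6268 = -50207/8 ≈ -6275.9)
sqrt(E(269, 73) + m) = sqrt(-376 - 50207/8) = sqrt(-53215/8) = I*sqrt(106430)/4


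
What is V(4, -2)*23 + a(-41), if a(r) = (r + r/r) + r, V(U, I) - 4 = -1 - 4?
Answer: -104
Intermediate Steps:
V(U, I) = -1 (V(U, I) = 4 + (-1 - 4) = 4 - 5 = -1)
a(r) = 1 + 2*r (a(r) = (r + 1) + r = (1 + r) + r = 1 + 2*r)
V(4, -2)*23 + a(-41) = -1*23 + (1 + 2*(-41)) = -23 + (1 - 82) = -23 - 81 = -104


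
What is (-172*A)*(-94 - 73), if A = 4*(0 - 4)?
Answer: -459584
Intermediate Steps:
A = -16 (A = 4*(-4) = -16)
(-172*A)*(-94 - 73) = (-172*(-16))*(-94 - 73) = 2752*(-167) = -459584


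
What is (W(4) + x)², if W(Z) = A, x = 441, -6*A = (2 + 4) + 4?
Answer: 1737124/9 ≈ 1.9301e+5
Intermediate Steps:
A = -5/3 (A = -((2 + 4) + 4)/6 = -(6 + 4)/6 = -⅙*10 = -5/3 ≈ -1.6667)
W(Z) = -5/3
(W(4) + x)² = (-5/3 + 441)² = (1318/3)² = 1737124/9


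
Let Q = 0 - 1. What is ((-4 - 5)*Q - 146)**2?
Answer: 18769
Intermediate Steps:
Q = -1
((-4 - 5)*Q - 146)**2 = ((-4 - 5)*(-1) - 146)**2 = (-9*(-1) - 146)**2 = (9 - 146)**2 = (-137)**2 = 18769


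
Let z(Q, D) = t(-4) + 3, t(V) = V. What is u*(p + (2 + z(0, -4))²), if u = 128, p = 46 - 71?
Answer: -3072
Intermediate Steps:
z(Q, D) = -1 (z(Q, D) = -4 + 3 = -1)
p = -25
u*(p + (2 + z(0, -4))²) = 128*(-25 + (2 - 1)²) = 128*(-25 + 1²) = 128*(-25 + 1) = 128*(-24) = -3072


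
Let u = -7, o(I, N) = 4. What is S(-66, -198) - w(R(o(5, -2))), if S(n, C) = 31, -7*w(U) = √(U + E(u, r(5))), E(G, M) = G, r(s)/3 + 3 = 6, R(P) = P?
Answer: 31 + I*√3/7 ≈ 31.0 + 0.24744*I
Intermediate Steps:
r(s) = 9 (r(s) = -9 + 3*6 = -9 + 18 = 9)
w(U) = -√(-7 + U)/7 (w(U) = -√(U - 7)/7 = -√(-7 + U)/7)
S(-66, -198) - w(R(o(5, -2))) = 31 - (-1)*√(-7 + 4)/7 = 31 - (-1)*√(-3)/7 = 31 - (-1)*I*√3/7 = 31 + I*√3/7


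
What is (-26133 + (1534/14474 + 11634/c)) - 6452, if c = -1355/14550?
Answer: -308914574718/1961227 ≈ -1.5751e+5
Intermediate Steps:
c = -271/2910 (c = -1355*1/14550 = -271/2910 ≈ -0.093127)
(-26133 + (1534/14474 + 11634/c)) - 6452 = (-26133 + (1534/14474 + 11634/(-271/2910))) - 6452 = (-26133 + (1534*(1/14474) + 11634*(-2910/271))) - 6452 = (-26133 + (767/7237 - 33854940/271)) - 6452 = (-26133 - 245007992923/1961227) - 6452 = -296260738114/1961227 - 6452 = -308914574718/1961227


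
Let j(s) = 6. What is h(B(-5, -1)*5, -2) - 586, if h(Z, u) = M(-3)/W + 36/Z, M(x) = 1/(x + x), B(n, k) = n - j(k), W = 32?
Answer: -6195127/10560 ≈ -586.66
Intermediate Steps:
B(n, k) = -6 + n (B(n, k) = n - 1*6 = n - 6 = -6 + n)
M(x) = 1/(2*x)
h(Z, u) = -1/192 + 36/Z (h(Z, u) = ((½)/(-3))/32 + 36/Z = ((½)*(-⅓))*(1/32) + 36/Z = -⅙*1/32 + 36/Z = -1/192 + 36/Z)
h(B(-5, -1)*5, -2) - 586 = (6912 - (-6 - 5)*5)/(192*(((-6 - 5)*5))) - 586 = (6912 - (-11)*5)/(192*((-11*5))) - 586 = (1/192)*(6912 - 1*(-55))/(-55) - 586 = (1/192)*(-1/55)*(6912 + 55) - 586 = (1/192)*(-1/55)*6967 - 586 = -6967/10560 - 586 = -6195127/10560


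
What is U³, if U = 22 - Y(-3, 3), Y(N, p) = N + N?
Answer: 21952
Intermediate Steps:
Y(N, p) = 2*N
U = 28 (U = 22 - 2*(-3) = 22 - 1*(-6) = 22 + 6 = 28)
U³ = 28³ = 21952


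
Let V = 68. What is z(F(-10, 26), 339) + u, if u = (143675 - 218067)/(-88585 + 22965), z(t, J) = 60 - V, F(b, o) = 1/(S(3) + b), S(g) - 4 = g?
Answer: -6626/965 ≈ -6.8663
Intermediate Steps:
S(g) = 4 + g
F(b, o) = 1/(7 + b) (F(b, o) = 1/((4 + 3) + b) = 1/(7 + b))
z(t, J) = -8 (z(t, J) = 60 - 1*68 = 60 - 68 = -8)
u = 1094/965 (u = -74392/(-65620) = -74392*(-1/65620) = 1094/965 ≈ 1.1337)
z(F(-10, 26), 339) + u = -8 + 1094/965 = -6626/965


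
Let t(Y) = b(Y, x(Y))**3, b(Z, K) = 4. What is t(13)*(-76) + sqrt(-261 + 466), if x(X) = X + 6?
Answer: -4864 + sqrt(205) ≈ -4849.7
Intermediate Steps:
x(X) = 6 + X
t(Y) = 64 (t(Y) = 4**3 = 64)
t(13)*(-76) + sqrt(-261 + 466) = 64*(-76) + sqrt(-261 + 466) = -4864 + sqrt(205)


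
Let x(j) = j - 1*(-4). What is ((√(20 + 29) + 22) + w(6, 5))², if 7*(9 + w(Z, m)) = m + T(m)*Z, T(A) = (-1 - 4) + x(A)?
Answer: 28561/49 ≈ 582.88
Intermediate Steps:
x(j) = 4 + j (x(j) = j + 4 = 4 + j)
T(A) = -1 + A (T(A) = (-1 - 4) + (4 + A) = -5 + (4 + A) = -1 + A)
w(Z, m) = -9 + m/7 + Z*(-1 + m)/7 (w(Z, m) = -9 + (m + (-1 + m)*Z)/7 = -9 + (m + Z*(-1 + m))/7 = -9 + (m/7 + Z*(-1 + m)/7) = -9 + m/7 + Z*(-1 + m)/7)
((√(20 + 29) + 22) + w(6, 5))² = ((√(20 + 29) + 22) + (-9 + (⅐)*5 + (⅐)*6*(-1 + 5)))² = ((√49 + 22) + (-9 + 5/7 + (⅐)*6*4))² = ((7 + 22) + (-9 + 5/7 + 24/7))² = (29 - 34/7)² = (169/7)² = 28561/49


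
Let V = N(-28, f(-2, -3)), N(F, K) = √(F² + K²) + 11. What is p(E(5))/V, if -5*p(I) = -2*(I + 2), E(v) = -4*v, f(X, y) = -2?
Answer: 396/3335 - 72*√197/3335 ≈ -0.18428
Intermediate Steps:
N(F, K) = 11 + √(F² + K²)
V = 11 + 2*√197 (V = 11 + √((-28)² + (-2)²) = 11 + √(784 + 4) = 11 + √788 = 11 + 2*√197 ≈ 39.071)
p(I) = ⅘ + 2*I/5 (p(I) = -(-2)*(I + 2)/5 = -(-2)*(2 + I)/5 = -(-4 - 2*I)/5 = ⅘ + 2*I/5)
p(E(5))/V = (⅘ + 2*(-4*5)/5)/(11 + 2*√197) = (⅘ + (⅖)*(-20))/(11 + 2*√197) = (⅘ - 8)/(11 + 2*√197) = -36/(5*(11 + 2*√197))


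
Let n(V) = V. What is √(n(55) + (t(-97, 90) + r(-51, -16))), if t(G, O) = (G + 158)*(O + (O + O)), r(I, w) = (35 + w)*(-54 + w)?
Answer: √15195 ≈ 123.27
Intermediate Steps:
r(I, w) = (-54 + w)*(35 + w)
t(G, O) = 3*O*(158 + G) (t(G, O) = (158 + G)*(O + 2*O) = (158 + G)*(3*O) = 3*O*(158 + G))
√(n(55) + (t(-97, 90) + r(-51, -16))) = √(55 + (3*90*(158 - 97) + (-1890 + (-16)² - 19*(-16)))) = √(55 + (3*90*61 + (-1890 + 256 + 304))) = √(55 + (16470 - 1330)) = √(55 + 15140) = √15195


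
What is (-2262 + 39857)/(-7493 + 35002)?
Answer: 37595/27509 ≈ 1.3666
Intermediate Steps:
(-2262 + 39857)/(-7493 + 35002) = 37595/27509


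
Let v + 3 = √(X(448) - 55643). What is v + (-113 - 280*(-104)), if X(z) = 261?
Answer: 29004 + I*√55382 ≈ 29004.0 + 235.33*I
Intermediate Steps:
v = -3 + I*√55382 (v = -3 + √(261 - 55643) = -3 + √(-55382) = -3 + I*√55382 ≈ -3.0 + 235.33*I)
v + (-113 - 280*(-104)) = (-3 + I*√55382) + (-113 - 280*(-104)) = (-3 + I*√55382) + (-113 + 29120) = (-3 + I*√55382) + 29007 = 29004 + I*√55382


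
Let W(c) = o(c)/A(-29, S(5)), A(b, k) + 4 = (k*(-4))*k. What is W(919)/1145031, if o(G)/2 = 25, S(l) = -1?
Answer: -25/4580124 ≈ -5.4584e-6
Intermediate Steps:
A(b, k) = -4 - 4*k**2 (A(b, k) = -4 + (k*(-4))*k = -4 + (-4*k)*k = -4 - 4*k**2)
o(G) = 50 (o(G) = 2*25 = 50)
W(c) = -25/4 (W(c) = 50/(-4 - 4*(-1)**2) = 50/(-4 - 4*1) = 50/(-4 - 4) = 50/(-8) = 50*(-1/8) = -25/4)
W(919)/1145031 = -25/4/1145031 = -25/4*1/1145031 = -25/4580124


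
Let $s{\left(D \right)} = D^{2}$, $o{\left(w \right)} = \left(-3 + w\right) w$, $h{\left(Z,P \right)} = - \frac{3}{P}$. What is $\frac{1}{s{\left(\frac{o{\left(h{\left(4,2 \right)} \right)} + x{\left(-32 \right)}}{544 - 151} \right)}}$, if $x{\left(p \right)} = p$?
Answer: $\frac{2471184}{10201} \approx 242.25$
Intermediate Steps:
$o{\left(w \right)} = w \left(-3 + w\right)$
$\frac{1}{s{\left(\frac{o{\left(h{\left(4,2 \right)} \right)} + x{\left(-32 \right)}}{544 - 151} \right)}} = \frac{1}{\left(\frac{- \frac{3}{2} \left(-3 - \frac{3}{2}\right) - 32}{544 - 151}\right)^{2}} = \frac{1}{\left(\frac{\left(-3\right) \frac{1}{2} \left(-3 - \frac{3}{2}\right) - 32}{393}\right)^{2}} = \frac{1}{\left(\left(- \frac{3 \left(-3 - \frac{3}{2}\right)}{2} - 32\right) \frac{1}{393}\right)^{2}} = \frac{1}{\left(\left(\left(- \frac{3}{2}\right) \left(- \frac{9}{2}\right) - 32\right) \frac{1}{393}\right)^{2}} = \frac{1}{\left(\left(\frac{27}{4} - 32\right) \frac{1}{393}\right)^{2}} = \frac{1}{\left(\left(- \frac{101}{4}\right) \frac{1}{393}\right)^{2}} = \frac{1}{\left(- \frac{101}{1572}\right)^{2}} = \frac{1}{\frac{10201}{2471184}} = \frac{2471184}{10201}$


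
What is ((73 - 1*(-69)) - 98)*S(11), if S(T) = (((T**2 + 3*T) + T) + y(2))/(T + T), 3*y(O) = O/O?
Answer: 992/3 ≈ 330.67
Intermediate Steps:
y(O) = 1/3 (y(O) = (O/O)/3 = (1/3)*1 = 1/3)
S(T) = (1/3 + T**2 + 4*T)/(2*T) (S(T) = (((T**2 + 3*T) + T) + 1/3)/(T + T) = ((T**2 + 4*T) + 1/3)/((2*T)) = (1/3 + T**2 + 4*T)*(1/(2*T)) = (1/3 + T**2 + 4*T)/(2*T))
((73 - 1*(-69)) - 98)*S(11) = ((73 - 1*(-69)) - 98)*(2 + (1/2)*11 + (1/6)/11) = ((73 + 69) - 98)*(2 + 11/2 + (1/6)*(1/11)) = (142 - 98)*(2 + 11/2 + 1/66) = 44*(248/33) = 992/3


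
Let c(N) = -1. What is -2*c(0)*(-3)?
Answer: -6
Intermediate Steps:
-2*c(0)*(-3) = -2*(-1)*(-3) = 2*(-3) = -6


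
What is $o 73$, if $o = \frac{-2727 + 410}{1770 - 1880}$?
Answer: $\frac{169141}{110} \approx 1537.6$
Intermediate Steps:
$o = \frac{2317}{110}$ ($o = - \frac{2317}{-110} = \left(-2317\right) \left(- \frac{1}{110}\right) = \frac{2317}{110} \approx 21.064$)
$o 73 = \frac{2317}{110} \cdot 73 = \frac{169141}{110}$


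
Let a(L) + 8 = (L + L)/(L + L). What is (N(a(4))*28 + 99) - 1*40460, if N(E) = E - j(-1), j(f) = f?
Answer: -40529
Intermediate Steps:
a(L) = -7 (a(L) = -8 + (L + L)/(L + L) = -8 + (2*L)/((2*L)) = -8 + (2*L)*(1/(2*L)) = -8 + 1 = -7)
N(E) = 1 + E (N(E) = E - 1*(-1) = E + 1 = 1 + E)
(N(a(4))*28 + 99) - 1*40460 = ((1 - 7)*28 + 99) - 1*40460 = (-6*28 + 99) - 40460 = (-168 + 99) - 40460 = -69 - 40460 = -40529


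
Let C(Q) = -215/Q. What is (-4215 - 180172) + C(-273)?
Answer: -50337436/273 ≈ -1.8439e+5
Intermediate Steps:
(-4215 - 180172) + C(-273) = (-4215 - 180172) - 215/(-273) = -184387 - 215*(-1/273) = -184387 + 215/273 = -50337436/273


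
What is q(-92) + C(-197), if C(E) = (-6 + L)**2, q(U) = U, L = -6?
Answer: 52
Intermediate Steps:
C(E) = 144 (C(E) = (-6 - 6)**2 = (-12)**2 = 144)
q(-92) + C(-197) = -92 + 144 = 52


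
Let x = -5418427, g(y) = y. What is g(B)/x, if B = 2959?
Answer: -2959/5418427 ≈ -0.00054610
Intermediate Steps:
g(B)/x = 2959/(-5418427) = 2959*(-1/5418427) = -2959/5418427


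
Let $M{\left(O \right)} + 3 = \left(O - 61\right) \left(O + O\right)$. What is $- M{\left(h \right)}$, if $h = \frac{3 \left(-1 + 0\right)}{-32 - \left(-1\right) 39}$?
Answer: $- \frac{2433}{49} \approx -49.653$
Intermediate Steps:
$h = - \frac{3}{7}$ ($h = \frac{3 \left(-1\right)}{-32 - -39} = - \frac{3}{-32 + 39} = - \frac{3}{7} \approx -0.42857$)
$M{\left(O \right)} = -3 + 2 O \left(-61 + O\right)$ ($M{\left(O \right)} = -3 + \left(O - 61\right) \left(O + O\right) = -3 + \left(-61 + O\right) 2 O = -3 + 2 O \left(-61 + O\right)$)
$- M{\left(h \right)} = - (-3 - - \frac{366}{7} + 2 \left(- \frac{3}{7}\right)^{2}) = - (-3 + \frac{366}{7} + 2 \cdot \frac{9}{49}) = - (-3 + \frac{366}{7} + \frac{18}{49}) = \left(-1\right) \frac{2433}{49} = - \frac{2433}{49}$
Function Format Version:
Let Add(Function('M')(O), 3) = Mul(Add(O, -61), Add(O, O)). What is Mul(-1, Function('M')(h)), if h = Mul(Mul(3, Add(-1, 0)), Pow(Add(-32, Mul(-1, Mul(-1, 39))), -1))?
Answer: Rational(-2433, 49) ≈ -49.653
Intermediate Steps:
h = Rational(-3, 7) (h = Mul(Mul(3, -1), Pow(Add(-32, Mul(-1, -39)), -1)) = Mul(-3, Pow(Add(-32, 39), -1)) = Mul(-3, Pow(7, -1)) = Mul(-3, Rational(1, 7)) = Rational(-3, 7) ≈ -0.42857)
Function('M')(O) = Add(-3, Mul(2, O, Add(-61, O))) (Function('M')(O) = Add(-3, Mul(Add(O, -61), Add(O, O))) = Add(-3, Mul(Add(-61, O), Mul(2, O))) = Add(-3, Mul(2, O, Add(-61, O))))
Mul(-1, Function('M')(h)) = Mul(-1, Add(-3, Mul(-122, Rational(-3, 7)), Mul(2, Pow(Rational(-3, 7), 2)))) = Mul(-1, Add(-3, Rational(366, 7), Mul(2, Rational(9, 49)))) = Mul(-1, Add(-3, Rational(366, 7), Rational(18, 49))) = Mul(-1, Rational(2433, 49)) = Rational(-2433, 49)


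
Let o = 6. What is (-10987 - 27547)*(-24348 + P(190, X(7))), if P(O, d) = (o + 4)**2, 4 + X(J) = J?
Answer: 934372432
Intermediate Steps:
X(J) = -4 + J
P(O, d) = 100 (P(O, d) = (6 + 4)**2 = 10**2 = 100)
(-10987 - 27547)*(-24348 + P(190, X(7))) = (-10987 - 27547)*(-24348 + 100) = -38534*(-24248) = 934372432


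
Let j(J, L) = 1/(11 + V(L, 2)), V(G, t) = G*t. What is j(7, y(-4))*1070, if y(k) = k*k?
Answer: 1070/43 ≈ 24.884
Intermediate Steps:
y(k) = k**2
j(J, L) = 1/(11 + 2*L) (j(J, L) = 1/(11 + L*2) = 1/(11 + 2*L))
j(7, y(-4))*1070 = 1070/(11 + 2*(-4)**2) = 1070/(11 + 2*16) = 1070/(11 + 32) = 1070/43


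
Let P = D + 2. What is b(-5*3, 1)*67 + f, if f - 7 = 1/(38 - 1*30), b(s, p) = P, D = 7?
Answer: 4881/8 ≈ 610.13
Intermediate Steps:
P = 9 (P = 7 + 2 = 9)
b(s, p) = 9
f = 57/8 (f = 7 + 1/(38 - 1*30) = 7 + 1/(38 - 30) = 7 + 1/8 = 7 + ⅛ = 57/8 ≈ 7.1250)
b(-5*3, 1)*67 + f = 9*67 + 57/8 = 603 + 57/8 = 4881/8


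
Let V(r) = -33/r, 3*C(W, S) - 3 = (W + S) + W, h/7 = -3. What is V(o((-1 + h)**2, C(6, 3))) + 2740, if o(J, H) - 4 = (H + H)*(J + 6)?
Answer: 16122127/5884 ≈ 2740.0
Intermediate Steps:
h = -21 (h = 7*(-3) = -21)
C(W, S) = 1 + S/3 + 2*W/3 (C(W, S) = 1 + ((W + S) + W)/3 = 1 + ((S + W) + W)/3 = 1 + (S + 2*W)/3 = 1 + (S/3 + 2*W/3) = 1 + S/3 + 2*W/3)
o(J, H) = 4 + 2*H*(6 + J) (o(J, H) = 4 + (H + H)*(J + 6) = 4 + (2*H)*(6 + J) = 4 + 2*H*(6 + J))
V(o((-1 + h)**2, C(6, 3))) + 2740 = -33/(4 + 12*(1 + (1/3)*3 + (2/3)*6) + 2*(1 + (1/3)*3 + (2/3)*6)*(-1 - 21)**2) + 2740 = -33/(4 + 12*(1 + 1 + 4) + 2*(1 + 1 + 4)*(-22)**2) + 2740 = -33/(4 + 12*6 + 2*6*484) + 2740 = -33/(4 + 72 + 5808) + 2740 = -33/5884 + 2740 = 16122127/5884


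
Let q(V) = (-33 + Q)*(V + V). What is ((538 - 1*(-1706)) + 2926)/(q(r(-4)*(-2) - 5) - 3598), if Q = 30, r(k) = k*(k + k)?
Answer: -2585/1592 ≈ -1.6237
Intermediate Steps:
r(k) = 2*k**2 (r(k) = k*(2*k) = 2*k**2)
q(V) = -6*V (q(V) = (-33 + 30)*(V + V) = -6*V)
((538 - 1*(-1706)) + 2926)/(q(r(-4)*(-2) - 5) - 3598) = ((538 - 1*(-1706)) + 2926)/(-6*((2*(-4)**2)*(-2) - 5) - 3598) = ((538 + 1706) + 2926)/(-6*((2*16)*(-2) - 5) - 3598) = (2244 + 2926)/(-6*(32*(-2) - 5) - 3598) = 5170/(-6*(-64 - 5) - 3598) = 5170/(-6*(-69) - 3598) = 5170/(414 - 3598) = 5170/(-3184) = 5170*(-1/3184) = -2585/1592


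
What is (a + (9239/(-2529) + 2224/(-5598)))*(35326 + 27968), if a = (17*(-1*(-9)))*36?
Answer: 91332416034398/262173 ≈ 3.4837e+8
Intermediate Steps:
a = 5508 (a = (17*9)*36 = 153*36 = 5508)
(a + (9239/(-2529) + 2224/(-5598)))*(35326 + 27968) = (5508 + (9239/(-2529) + 2224/(-5598)))*(35326 + 27968) = (5508 + (9239*(-1/2529) + 2224*(-1/5598)))*63294 = (5508 + (-9239/2529 - 1112/2799))*63294 = (5508 - 3185801/786519)*63294 = (4328960851/786519)*63294 = 91332416034398/262173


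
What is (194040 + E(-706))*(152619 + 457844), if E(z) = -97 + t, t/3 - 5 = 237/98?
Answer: 1657720561355/14 ≈ 1.1841e+11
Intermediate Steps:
t = 2181/98 (t = 15 + 3*(237/98) = 15 + 711/98 = 2181/98 ≈ 22.255)
E(z) = -7325/98 (E(z) = -97 + 2181/98 = -7325/98)
(194040 + E(-706))*(152619 + 457844) = (194040 - 7325/98)*(152619 + 457844) = (19008595/98)*610463 = 1657720561355/14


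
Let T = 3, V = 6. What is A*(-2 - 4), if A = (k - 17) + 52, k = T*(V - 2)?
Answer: -282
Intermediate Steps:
k = 12 (k = 3*(6 - 2) = 3*4 = 12)
A = 47 (A = (12 - 17) + 52 = -5 + 52 = 47)
A*(-2 - 4) = 47*(-2 - 4) = 47*(-6) = -282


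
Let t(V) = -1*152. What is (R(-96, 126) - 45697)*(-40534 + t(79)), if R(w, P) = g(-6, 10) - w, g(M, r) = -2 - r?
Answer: 1855810518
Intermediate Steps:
t(V) = -152
R(w, P) = -12 - w (R(w, P) = (-2 - 1*10) - w = (-2 - 10) - w = -12 - w)
(R(-96, 126) - 45697)*(-40534 + t(79)) = ((-12 - 1*(-96)) - 45697)*(-40534 - 152) = ((-12 + 96) - 45697)*(-40686) = (84 - 45697)*(-40686) = -45613*(-40686) = 1855810518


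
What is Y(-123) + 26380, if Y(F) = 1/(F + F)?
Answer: 6489479/246 ≈ 26380.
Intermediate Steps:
Y(F) = 1/(2*F)
Y(-123) + 26380 = (½)/(-123) + 26380 = (½)*(-1/123) + 26380 = -1/246 + 26380 = 6489479/246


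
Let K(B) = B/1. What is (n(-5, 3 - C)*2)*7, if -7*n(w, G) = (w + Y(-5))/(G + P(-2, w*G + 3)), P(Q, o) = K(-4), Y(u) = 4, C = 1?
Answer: -1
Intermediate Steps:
K(B) = B (K(B) = B*1 = B)
P(Q, o) = -4
n(w, G) = -(4 + w)/(7*(-4 + G)) (n(w, G) = -(w + 4)/(7*(G - 4)) = -(4 + w)/(7*(-4 + G)))
(n(-5, 3 - C)*2)*7 = (((-4 - 1*(-5))/(7*(-4 + (3 - 1*1))))*2)*7 = (((-4 + 5)/(7*(-4 + (3 - 1))))*2)*7 = (((1/7)*1/(-4 + 2))*2)*7 = (((1/7)*1/(-2))*2)*7 = (((1/7)*(-1/2)*1)*2)*7 = -1/14*2*7 = -1/7*7 = -1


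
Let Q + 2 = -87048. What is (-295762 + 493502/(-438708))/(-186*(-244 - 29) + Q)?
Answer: 64876824499/7956408288 ≈ 8.1540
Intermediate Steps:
Q = -87050 (Q = -2 - 87048 = -87050)
(-295762 + 493502/(-438708))/(-186*(-244 - 29) + Q) = (-295762 + 493502/(-438708))/(-186*(-244 - 29) - 87050) = (-295762 + 493502*(-1/438708))/(-186*(-273) - 87050) = (-295762 - 246751/219354)/(50778 - 87050) = -64876824499/219354/(-36272) = -64876824499/219354*(-1/36272) = 64876824499/7956408288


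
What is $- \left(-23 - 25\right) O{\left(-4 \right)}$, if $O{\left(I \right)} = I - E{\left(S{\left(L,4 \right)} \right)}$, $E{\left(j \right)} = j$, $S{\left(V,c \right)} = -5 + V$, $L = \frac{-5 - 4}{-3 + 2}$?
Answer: $-384$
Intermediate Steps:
$L = 9$ ($L = - \frac{9}{-1} = \left(-9\right) \left(-1\right) = 9$)
$O{\left(I \right)} = -4 + I$ ($O{\left(I \right)} = I - \left(-5 + 9\right) = I - 4 = -4 + I$)
$- \left(-23 - 25\right) O{\left(-4 \right)} = - \left(-23 - 25\right) \left(-4 - 4\right) = - \left(-48\right) \left(-8\right) = \left(-1\right) 384 = -384$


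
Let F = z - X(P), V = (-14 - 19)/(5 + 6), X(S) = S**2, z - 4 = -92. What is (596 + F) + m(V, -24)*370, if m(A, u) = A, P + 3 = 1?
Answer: -606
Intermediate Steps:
P = -2 (P = -3 + 1 = -2)
z = -88 (z = 4 - 92 = -88)
V = -3 (V = -33/11 = -33*1/11 = -3)
F = -92 (F = -88 - 1*(-2)**2 = -88 - 1*4 = -88 - 4 = -92)
(596 + F) + m(V, -24)*370 = (596 - 92) - 3*370 = 504 - 1110 = -606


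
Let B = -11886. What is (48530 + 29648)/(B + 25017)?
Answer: 78178/13131 ≈ 5.9537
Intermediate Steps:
(48530 + 29648)/(B + 25017) = (48530 + 29648)/(-11886 + 25017) = 78178/13131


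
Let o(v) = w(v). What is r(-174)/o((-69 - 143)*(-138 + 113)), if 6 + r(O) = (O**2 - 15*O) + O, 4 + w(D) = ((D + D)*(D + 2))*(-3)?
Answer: -16353/84301802 ≈ -0.00019398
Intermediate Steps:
w(D) = -4 - 6*D*(2 + D) (w(D) = -4 + ((D + D)*(D + 2))*(-3) = -4 + ((2*D)*(2 + D))*(-3) = -4 + (2*D*(2 + D))*(-3) = -4 - 6*D*(2 + D))
r(O) = -6 + O**2 - 14*O (r(O) = -6 + ((O**2 - 15*O) + O) = -6 + (O**2 - 14*O) = -6 + O**2 - 14*O)
o(v) = -4 - 12*v - 6*v**2
r(-174)/o((-69 - 143)*(-138 + 113)) = (-6 + (-174)**2 - 14*(-174))/(-4 - 12*(-69 - 143)*(-138 + 113) - 6*(-138 + 113)**2*(-69 - 143)**2) = (-6 + 30276 + 2436)/(-4 - (-2544)*(-25) - 6*(-212*(-25))**2) = 32706/(-4 - 12*5300 - 6*5300**2) = 32706/(-4 - 63600 - 6*28090000) = 32706/(-4 - 63600 - 168540000) = 32706/(-168603604) = 32706*(-1/168603604) = -16353/84301802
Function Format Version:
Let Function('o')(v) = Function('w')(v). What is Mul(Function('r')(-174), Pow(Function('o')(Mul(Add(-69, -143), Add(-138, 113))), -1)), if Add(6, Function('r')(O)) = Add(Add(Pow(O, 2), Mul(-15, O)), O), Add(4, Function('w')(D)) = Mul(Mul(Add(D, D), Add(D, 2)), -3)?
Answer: Rational(-16353, 84301802) ≈ -0.00019398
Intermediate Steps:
Function('w')(D) = Add(-4, Mul(-6, D, Add(2, D))) (Function('w')(D) = Add(-4, Mul(Mul(Add(D, D), Add(D, 2)), -3)) = Add(-4, Mul(Mul(Mul(2, D), Add(2, D)), -3)) = Add(-4, Mul(Mul(2, D, Add(2, D)), -3)) = Add(-4, Mul(-6, D, Add(2, D))))
Function('r')(O) = Add(-6, Pow(O, 2), Mul(-14, O)) (Function('r')(O) = Add(-6, Add(Add(Pow(O, 2), Mul(-15, O)), O)) = Add(-6, Add(Pow(O, 2), Mul(-14, O))) = Add(-6, Pow(O, 2), Mul(-14, O)))
Function('o')(v) = Add(-4, Mul(-12, v), Mul(-6, Pow(v, 2)))
Mul(Function('r')(-174), Pow(Function('o')(Mul(Add(-69, -143), Add(-138, 113))), -1)) = Mul(Add(-6, Pow(-174, 2), Mul(-14, -174)), Pow(Add(-4, Mul(-12, Mul(Add(-69, -143), Add(-138, 113))), Mul(-6, Pow(Mul(Add(-69, -143), Add(-138, 113)), 2))), -1)) = Mul(Add(-6, 30276, 2436), Pow(Add(-4, Mul(-12, Mul(-212, -25)), Mul(-6, Pow(Mul(-212, -25), 2))), -1)) = Mul(32706, Pow(Add(-4, Mul(-12, 5300), Mul(-6, Pow(5300, 2))), -1)) = Mul(32706, Pow(Add(-4, -63600, Mul(-6, 28090000)), -1)) = Mul(32706, Pow(Add(-4, -63600, -168540000), -1)) = Mul(32706, Pow(-168603604, -1)) = Mul(32706, Rational(-1, 168603604)) = Rational(-16353, 84301802)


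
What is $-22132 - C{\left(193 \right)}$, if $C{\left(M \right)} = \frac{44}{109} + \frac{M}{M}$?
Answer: $- \frac{2412541}{109} \approx -22133.0$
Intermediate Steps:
$C{\left(M \right)} = \frac{153}{109}$ ($C{\left(M \right)} = 44 \cdot \frac{1}{109} + 1 = \frac{44}{109} + 1 = \frac{153}{109}$)
$-22132 - C{\left(193 \right)} = -22132 - \frac{153}{109} = - \frac{2412541}{109}$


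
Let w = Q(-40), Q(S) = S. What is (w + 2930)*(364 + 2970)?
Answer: 9635260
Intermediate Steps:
w = -40
(w + 2930)*(364 + 2970) = (-40 + 2930)*(364 + 2970) = 2890*3334 = 9635260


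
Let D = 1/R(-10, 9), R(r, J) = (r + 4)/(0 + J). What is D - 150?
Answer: -303/2 ≈ -151.50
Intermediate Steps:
R(r, J) = (4 + r)/J
D = -3/2 (D = 1/((4 - 10)/9) = 1/((⅑)*(-6)) = 1/(-⅔) = -3/2 ≈ -1.5000)
D - 150 = -3/2 - 150 = -303/2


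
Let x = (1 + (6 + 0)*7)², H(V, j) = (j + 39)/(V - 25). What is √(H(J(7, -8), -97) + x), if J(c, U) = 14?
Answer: √224367/11 ≈ 43.061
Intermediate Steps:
H(V, j) = (39 + j)/(-25 + V)
x = 1849 (x = (1 + 6*7)² = (1 + 42)² = 43² = 1849)
√(H(J(7, -8), -97) + x) = √((39 - 97)/(-25 + 14) + 1849) = √(-58/(-11) + 1849) = √(-1/11*(-58) + 1849) = √(58/11 + 1849) = √(20397/11) = √224367/11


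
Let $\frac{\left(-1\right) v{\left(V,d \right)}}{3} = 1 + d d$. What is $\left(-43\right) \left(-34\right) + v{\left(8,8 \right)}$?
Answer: $1267$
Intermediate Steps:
$v{\left(V,d \right)} = -3 - 3 d^{2}$ ($v{\left(V,d \right)} = - 3 \left(1 + d d\right) = - 3 \left(1 + d^{2}\right) = -3 - 3 d^{2}$)
$\left(-43\right) \left(-34\right) + v{\left(8,8 \right)} = \left(-43\right) \left(-34\right) - \left(3 + 3 \cdot 8^{2}\right) = 1462 - 195 = 1267$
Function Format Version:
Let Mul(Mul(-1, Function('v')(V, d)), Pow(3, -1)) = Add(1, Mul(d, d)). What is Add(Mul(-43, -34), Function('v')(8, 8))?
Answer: 1267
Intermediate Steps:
Function('v')(V, d) = Add(-3, Mul(-3, Pow(d, 2))) (Function('v')(V, d) = Mul(-3, Add(1, Mul(d, d))) = Mul(-3, Add(1, Pow(d, 2))) = Add(-3, Mul(-3, Pow(d, 2))))
Add(Mul(-43, -34), Function('v')(8, 8)) = Add(Mul(-43, -34), Add(-3, Mul(-3, Pow(8, 2)))) = Add(1462, Add(-3, Mul(-3, 64))) = Add(1462, Add(-3, -192)) = Add(1462, -195) = 1267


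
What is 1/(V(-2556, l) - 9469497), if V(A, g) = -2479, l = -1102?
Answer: -1/9471976 ≈ -1.0557e-7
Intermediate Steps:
1/(V(-2556, l) - 9469497) = 1/(-2479 - 9469497) = 1/(-9471976) = -1/9471976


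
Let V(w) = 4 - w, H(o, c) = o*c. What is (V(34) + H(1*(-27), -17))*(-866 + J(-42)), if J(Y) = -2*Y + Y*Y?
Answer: 421278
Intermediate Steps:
H(o, c) = c*o
J(Y) = Y² - 2*Y (J(Y) = -2*Y + Y² = Y² - 2*Y)
(V(34) + H(1*(-27), -17))*(-866 + J(-42)) = ((4 - 1*34) - 17*(-27))*(-866 - 42*(-2 - 42)) = ((4 - 34) - 17*(-27))*(-866 - 42*(-44)) = (-30 + 459)*(-866 + 1848) = 429*982 = 421278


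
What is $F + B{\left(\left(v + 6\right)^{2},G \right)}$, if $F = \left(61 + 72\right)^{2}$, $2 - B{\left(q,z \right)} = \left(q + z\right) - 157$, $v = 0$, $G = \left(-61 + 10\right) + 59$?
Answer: $17804$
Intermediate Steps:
$G = 8$ ($G = -51 + 59 = 8$)
$B{\left(q,z \right)} = 159 - q - z$ ($B{\left(q,z \right)} = 2 - \left(\left(q + z\right) - 157\right) = 2 - \left(-157 + q + z\right) = 159 - q - z$)
$F = 17689$ ($F = 133^{2} = 17689$)
$F + B{\left(\left(v + 6\right)^{2},G \right)} = 17689 - \left(-151 + \left(0 + 6\right)^{2}\right) = 17689 - -115 = 17689 + 115 = 17804$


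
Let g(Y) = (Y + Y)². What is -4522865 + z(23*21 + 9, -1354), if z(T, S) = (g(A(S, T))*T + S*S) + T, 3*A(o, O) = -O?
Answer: 50242271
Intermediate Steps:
A(o, O) = -O/3 (A(o, O) = (-O)/3 = -O/3)
g(Y) = 4*Y² (g(Y) = (2*Y)² = 4*Y²)
z(T, S) = T + S² + 4*T³/9 (z(T, S) = ((4*(-T/3)²)*T + S*S) + T = ((4*(T²/9))*T + S²) + T = ((4*T²/9)*T + S²) + T = (4*T³/9 + S²) + T = (S² + 4*T³/9) + T = T + S² + 4*T³/9)
-4522865 + z(23*21 + 9, -1354) = -4522865 + ((23*21 + 9) + (-1354)² + 4*(23*21 + 9)³/9) = -4522865 + ((483 + 9) + 1833316 + 4*(483 + 9)³/9) = -4522865 + (492 + 1833316 + (4/9)*492³) = -4522865 + (492 + 1833316 + (4/9)*119095488) = -4522865 + (492 + 1833316 + 52931328) = -4522865 + 54765136 = 50242271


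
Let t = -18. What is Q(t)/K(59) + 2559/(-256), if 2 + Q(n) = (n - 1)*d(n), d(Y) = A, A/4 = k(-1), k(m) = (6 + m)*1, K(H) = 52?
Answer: -57715/3328 ≈ -17.342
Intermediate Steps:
k(m) = 6 + m
A = 20 (A = 4*(6 - 1) = 4*5 = 20)
d(Y) = 20
Q(n) = -22 + 20*n (Q(n) = -2 + (n - 1)*20 = -2 + (-1 + n)*20 = -2 + (-20 + 20*n) = -22 + 20*n)
Q(t)/K(59) + 2559/(-256) = (-22 + 20*(-18))/52 + 2559/(-256) = (-22 - 360)*(1/52) + 2559*(-1/256) = -382*1/52 - 2559/256 = -191/26 - 2559/256 = -57715/3328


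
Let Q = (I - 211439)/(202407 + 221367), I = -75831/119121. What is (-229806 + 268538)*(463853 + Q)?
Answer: 50384848728630325088/2804465703 ≈ 1.7966e+10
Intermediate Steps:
I = -25277/39707 (I = -75831*1/119121 = -25277/39707 ≈ -0.63659)
Q = -1399272275/2804465703 (Q = (-25277/39707 - 211439)/(202407 + 221367) = -8395633650/39707/423774 = -8395633650/39707*1/423774 = -1399272275/2804465703 ≈ -0.49894)
(-229806 + 268538)*(463853 + Q) = (-229806 + 268538)*(463853 - 1399272275/2804465703) = 38732*(1300858430461384/2804465703) = 50384848728630325088/2804465703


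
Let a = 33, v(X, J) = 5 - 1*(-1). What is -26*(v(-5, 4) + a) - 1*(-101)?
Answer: -913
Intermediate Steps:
v(X, J) = 6 (v(X, J) = 5 + 1 = 6)
-26*(v(-5, 4) + a) - 1*(-101) = -26*(6 + 33) - 1*(-101) = -26*39 + 101 = -1014 + 101 = -913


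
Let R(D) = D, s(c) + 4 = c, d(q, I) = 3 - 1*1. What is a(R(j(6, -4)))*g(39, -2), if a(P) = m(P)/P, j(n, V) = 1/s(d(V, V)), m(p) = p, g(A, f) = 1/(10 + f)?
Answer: ⅛ ≈ 0.12500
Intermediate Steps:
d(q, I) = 2 (d(q, I) = 3 - 1 = 2)
s(c) = -4 + c
j(n, V) = -½ (j(n, V) = 1/(-4 + 2) = 1/(-2) = -½)
a(P) = 1 (a(P) = P/P = 1)
a(R(j(6, -4)))*g(39, -2) = 1/(10 - 2) = 1/8 = 1*(⅛) = ⅛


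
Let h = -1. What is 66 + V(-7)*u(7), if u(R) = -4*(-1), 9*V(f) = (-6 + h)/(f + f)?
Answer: 596/9 ≈ 66.222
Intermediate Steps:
V(f) = -7/(18*f) (V(f) = ((-6 - 1)/(f + f))/9 = (-7*1/(2*f))/9 = (-7/(2*f))/9 = -7/(18*f))
u(R) = 4
66 + V(-7)*u(7) = 66 - 7/18/(-7)*4 = 66 - 7/18*(-⅐)*4 = 66 + (1/18)*4 = 66 + 2/9 = 596/9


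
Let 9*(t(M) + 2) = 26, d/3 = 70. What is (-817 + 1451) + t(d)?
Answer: 5714/9 ≈ 634.89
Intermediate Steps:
d = 210 (d = 3*70 = 210)
t(M) = 8/9 (t(M) = -2 + (⅑)*26 = -2 + 26/9 = 8/9)
(-817 + 1451) + t(d) = (-817 + 1451) + 8/9 = 634 + 8/9 = 5714/9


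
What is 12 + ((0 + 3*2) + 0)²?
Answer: 48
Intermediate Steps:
12 + ((0 + 3*2) + 0)² = 12 + ((0 + 6) + 0)² = 12 + (6 + 0)² = 12 + 6² = 12 + 36 = 48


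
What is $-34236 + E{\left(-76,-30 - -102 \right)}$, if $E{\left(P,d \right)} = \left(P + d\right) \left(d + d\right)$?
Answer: $-34812$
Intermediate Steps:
$E{\left(P,d \right)} = 2 d \left(P + d\right)$ ($E{\left(P,d \right)} = \left(P + d\right) 2 d = 2 d \left(P + d\right)$)
$-34236 + E{\left(-76,-30 - -102 \right)} = -34236 + 2 \left(-30 - -102\right) \left(-76 - -72\right) = -34236 + 2 \left(-30 + 102\right) \left(-76 + \left(-30 + 102\right)\right) = -34236 + 2 \cdot 72 \left(-76 + 72\right) = -34236 + 2 \cdot 72 \left(-4\right) = -34236 - 576 = -34812$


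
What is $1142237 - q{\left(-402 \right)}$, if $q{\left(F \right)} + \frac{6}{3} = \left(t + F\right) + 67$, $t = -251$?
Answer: $1142825$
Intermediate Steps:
$q{\left(F \right)} = -186 + F$ ($q{\left(F \right)} = -2 + \left(\left(-251 + F\right) + 67\right) = -2 + \left(-184 + F\right) = -186 + F$)
$1142237 - q{\left(-402 \right)} = 1142237 - \left(-186 - 402\right) = 1142237 - -588 = 1142237 + 588 = 1142825$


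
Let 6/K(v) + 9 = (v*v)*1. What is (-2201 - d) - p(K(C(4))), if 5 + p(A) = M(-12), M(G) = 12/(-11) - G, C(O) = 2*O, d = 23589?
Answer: -283755/11 ≈ -25796.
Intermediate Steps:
M(G) = -12/11 - G (M(G) = 12*(-1/11) - G = -12/11 - G)
K(v) = 6/(-9 + v**2) (K(v) = 6/(-9 + (v*v)*1) = 6/(-9 + v**2*1) = 6/(-9 + v**2))
p(A) = 65/11 (p(A) = -5 + (-12/11 - 1*(-12)) = -5 + (-12/11 + 12) = -5 + 120/11 = 65/11)
(-2201 - d) - p(K(C(4))) = (-2201 - 1*23589) - 1*65/11 = (-2201 - 23589) - 65/11 = -25790 - 65/11 = -283755/11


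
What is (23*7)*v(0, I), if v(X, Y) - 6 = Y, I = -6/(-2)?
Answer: 1449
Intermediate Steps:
I = 3 (I = -6*(-1/2) = 3)
v(X, Y) = 6 + Y
(23*7)*v(0, I) = (23*7)*(6 + 3) = 161*9 = 1449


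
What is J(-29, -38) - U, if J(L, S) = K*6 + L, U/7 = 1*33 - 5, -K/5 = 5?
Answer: -375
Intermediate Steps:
K = -25 (K = -5*5 = -25)
U = 196 (U = 7*(1*33 - 5) = 7*(33 - 5) = 7*28 = 196)
J(L, S) = -150 + L (J(L, S) = -25*6 + L = -150 + L)
J(-29, -38) - U = (-150 - 29) - 1*196 = -179 - 196 = -375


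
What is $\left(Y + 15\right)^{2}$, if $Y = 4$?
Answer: $361$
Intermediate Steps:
$\left(Y + 15\right)^{2} = \left(4 + 15\right)^{2} = 19^{2} = 361$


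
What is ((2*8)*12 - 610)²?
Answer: 174724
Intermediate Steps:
((2*8)*12 - 610)² = (16*12 - 610)² = (192 - 610)² = (-418)² = 174724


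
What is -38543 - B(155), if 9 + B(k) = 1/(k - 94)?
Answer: -2350575/61 ≈ -38534.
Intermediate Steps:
B(k) = -9 + 1/(-94 + k) (B(k) = -9 + 1/(k - 94) = -9 + 1/(-94 + k))
-38543 - B(155) = -38543 - (847 - 9*155)/(-94 + 155) = -38543 - (847 - 1395)/61 = -38543 - (-548)/61 = -38543 - 1*(-548/61) = -38543 + 548/61 = -2350575/61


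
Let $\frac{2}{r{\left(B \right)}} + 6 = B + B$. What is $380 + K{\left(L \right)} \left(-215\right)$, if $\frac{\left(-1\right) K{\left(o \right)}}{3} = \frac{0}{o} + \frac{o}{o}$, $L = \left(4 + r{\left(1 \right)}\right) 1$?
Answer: $1025$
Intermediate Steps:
$r{\left(B \right)} = \frac{2}{-6 + 2 B}$ ($r{\left(B \right)} = \frac{2}{-6 + \left(B + B\right)} = \frac{2}{-6 + 2 B}$)
$L = \frac{7}{2}$ ($L = \left(4 + \frac{1}{-3 + 1}\right) 1 = \left(4 + \frac{1}{-2}\right) 1 = \left(4 - \frac{1}{2}\right) 1 = \frac{7}{2} \cdot 1 = \frac{7}{2} \approx 3.5$)
$K{\left(o \right)} = -3$ ($K{\left(o \right)} = - 3 \left(\frac{0}{o} + \frac{o}{o}\right) = - 3 \left(0 + 1\right) = \left(-3\right) 1 = -3$)
$380 + K{\left(L \right)} \left(-215\right) = 380 - -645 = 380 + 645 = 1025$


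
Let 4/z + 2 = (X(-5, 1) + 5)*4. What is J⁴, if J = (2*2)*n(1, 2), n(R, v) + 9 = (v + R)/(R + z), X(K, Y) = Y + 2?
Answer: 34828517376/83521 ≈ 4.1700e+5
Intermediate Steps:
X(K, Y) = 2 + Y
z = 2/15 (z = 4/(-2 + ((2 + 1) + 5)*4) = 4/(-2 + (3 + 5)*4) = 4/(-2 + 8*4) = 4/(-2 + 32) = 4/30 = 4*(1/30) = 2/15 ≈ 0.13333)
n(R, v) = -9 + (R + v)/(2/15 + R) (n(R, v) = -9 + (v + R)/(R + 2/15) = -9 + (R + v)/(2/15 + R))
J = -432/17 (J = (2*2)*(3*(-6 - 40*1 + 5*2)/(2 + 15*1)) = 4*(3*(-6 - 40 + 10)/(2 + 15)) = 4*(3*(-36)/17) = 4*(3*(1/17)*(-36)) = 4*(-108/17) = -432/17 ≈ -25.412)
J⁴ = (-432/17)⁴ = 34828517376/83521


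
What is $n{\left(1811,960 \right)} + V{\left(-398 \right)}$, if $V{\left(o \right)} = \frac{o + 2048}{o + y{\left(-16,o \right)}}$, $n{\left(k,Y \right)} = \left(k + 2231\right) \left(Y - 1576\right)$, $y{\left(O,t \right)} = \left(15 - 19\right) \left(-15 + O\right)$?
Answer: $- \frac{341113289}{137} \approx -2.4899 \cdot 10^{6}$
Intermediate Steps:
$y{\left(O,t \right)} = 60 - 4 O$ ($y{\left(O,t \right)} = - 4 \left(-15 + O\right) = 60 - 4 O$)
$n{\left(k,Y \right)} = \left(-1576 + Y\right) \left(2231 + k\right)$ ($n{\left(k,Y \right)} = \left(2231 + k\right) \left(-1576 + Y\right) = \left(-1576 + Y\right) \left(2231 + k\right)$)
$V{\left(o \right)} = \frac{2048 + o}{124 + o}$ ($V{\left(o \right)} = \frac{o + 2048}{o + \left(60 - -64\right)} = \frac{2048 + o}{o + \left(60 + 64\right)} = \frac{2048 + o}{o + 124} = \frac{2048 + o}{124 + o}$)
$n{\left(1811,960 \right)} + V{\left(-398 \right)} = \left(-3516056 - 2854136 + 2231 \cdot 960 + 960 \cdot 1811\right) + \frac{2048 - 398}{124 - 398} = \left(-3516056 - 2854136 + 2141760 + 1738560\right) + \frac{1}{-274} \cdot 1650 = -2489872 - \frac{825}{137} = - \frac{341113289}{137}$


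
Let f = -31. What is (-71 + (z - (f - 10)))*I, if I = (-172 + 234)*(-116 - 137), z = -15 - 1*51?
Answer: 1505856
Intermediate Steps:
z = -66 (z = -15 - 51 = -66)
I = -15686 (I = 62*(-253) = -15686)
(-71 + (z - (f - 10)))*I = (-71 + (-66 - (-31 - 10)))*(-15686) = (-71 + (-66 - 1*(-41)))*(-15686) = (-71 + (-66 + 41))*(-15686) = (-71 - 25)*(-15686) = -96*(-15686) = 1505856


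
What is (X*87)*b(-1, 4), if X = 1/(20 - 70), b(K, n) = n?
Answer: -174/25 ≈ -6.9600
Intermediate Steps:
X = -1/50 (X = 1/(-50) = -1/50 ≈ -0.020000)
(X*87)*b(-1, 4) = -1/50*87*4 = -87/50*4 = -174/25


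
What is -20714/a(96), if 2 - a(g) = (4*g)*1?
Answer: 10357/191 ≈ 54.225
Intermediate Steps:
a(g) = 2 - 4*g
-20714/a(96) = -20714/(2 - 4*96) = -20714/(2 - 384) = -20714/(-382) = -20714*(-1/382) = 10357/191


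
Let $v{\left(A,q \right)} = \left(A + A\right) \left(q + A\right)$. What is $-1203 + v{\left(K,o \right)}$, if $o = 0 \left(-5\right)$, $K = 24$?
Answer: $-51$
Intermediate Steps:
$o = 0$
$v{\left(A,q \right)} = 2 A \left(A + q\right)$
$-1203 + v{\left(K,o \right)} = -1203 + 2 \cdot 24 \left(24 + 0\right) = -1203 + 2 \cdot 24 \cdot 24 = -1203 + 1152 = -51$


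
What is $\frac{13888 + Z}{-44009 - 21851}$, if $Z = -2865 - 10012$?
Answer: $- \frac{1011}{65860} \approx -0.015351$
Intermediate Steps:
$Z = -12877$
$\frac{13888 + Z}{-44009 - 21851} = \frac{13888 - 12877}{-44009 - 21851} = \frac{1011}{-65860} = 1011 \left(- \frac{1}{65860}\right) = - \frac{1011}{65860}$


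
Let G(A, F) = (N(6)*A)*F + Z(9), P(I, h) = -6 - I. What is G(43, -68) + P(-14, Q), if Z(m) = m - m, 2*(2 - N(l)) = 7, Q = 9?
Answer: 4394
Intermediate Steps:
N(l) = -3/2 (N(l) = 2 - ½*7 = 2 - 7/2 = -3/2)
Z(m) = 0
G(A, F) = -3*A*F/2 (G(A, F) = (-3*A/2)*F + 0 = -3*A*F/2 + 0 = -3*A*F/2)
G(43, -68) + P(-14, Q) = -3/2*43*(-68) + (-6 - 1*(-14)) = 4386 + (-6 + 14) = 4386 + 8 = 4394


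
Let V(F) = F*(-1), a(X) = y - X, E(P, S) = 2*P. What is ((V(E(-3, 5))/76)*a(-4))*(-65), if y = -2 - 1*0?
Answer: -195/19 ≈ -10.263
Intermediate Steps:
y = -2 (y = -2 + 0 = -2)
a(X) = -2 - X
V(F) = -F
((V(E(-3, 5))/76)*a(-4))*(-65) = ((-2*(-3)/76)*(-2 - 1*(-4)))*(-65) = ((-1*(-6)*(1/76))*(-2 + 4))*(-65) = ((6*(1/76))*2)*(-65) = ((3/38)*2)*(-65) = (3/19)*(-65) = -195/19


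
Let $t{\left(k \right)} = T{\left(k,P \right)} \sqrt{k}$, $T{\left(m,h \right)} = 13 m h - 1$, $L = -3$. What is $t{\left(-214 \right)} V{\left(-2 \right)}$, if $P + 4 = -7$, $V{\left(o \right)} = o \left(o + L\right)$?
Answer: $306010 i \sqrt{214} \approx 4.4765 \cdot 10^{6} i$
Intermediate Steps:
$V{\left(o \right)} = o \left(-3 + o\right)$ ($V{\left(o \right)} = o \left(o - 3\right) = o \left(-3 + o\right)$)
$P = -11$ ($P = -4 - 7 = -11$)
$T{\left(m,h \right)} = -1 + 13 h m$ ($T{\left(m,h \right)} = 13 h m - 1 = -1 + 13 h m$)
$t{\left(k \right)} = \sqrt{k} \left(-1 - 143 k\right)$ ($t{\left(k \right)} = \left(-1 + 13 \left(-11\right) k\right) \sqrt{k} = \left(-1 - 143 k\right) \sqrt{k} = \sqrt{k} \left(-1 - 143 k\right)$)
$t{\left(-214 \right)} V{\left(-2 \right)} = \sqrt{-214} \left(-1 - -30602\right) \left(- 2 \left(-3 - 2\right)\right) = i \sqrt{214} \left(-1 + 30602\right) \left(\left(-2\right) \left(-5\right)\right) = i \sqrt{214} \cdot 30601 \cdot 10 = 30601 i \sqrt{214} \cdot 10 = 306010 i \sqrt{214}$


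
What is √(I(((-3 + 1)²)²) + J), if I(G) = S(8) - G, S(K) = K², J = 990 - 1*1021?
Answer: √17 ≈ 4.1231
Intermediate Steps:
J = -31 (J = 990 - 1021 = -31)
I(G) = 64 - G (I(G) = 8² - G = 64 - G)
√(I(((-3 + 1)²)²) + J) = √((64 - ((-3 + 1)²)²) - 31) = √((64 - ((-2)²)²) - 31) = √((64 - 1*4²) - 31) = √((64 - 1*16) - 31) = √((64 - 16) - 31) = √(48 - 31) = √17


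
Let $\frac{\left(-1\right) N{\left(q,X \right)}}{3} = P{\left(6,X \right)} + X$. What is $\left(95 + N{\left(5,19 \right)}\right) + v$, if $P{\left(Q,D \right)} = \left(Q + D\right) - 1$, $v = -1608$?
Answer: $-1642$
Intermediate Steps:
$P{\left(Q,D \right)} = -1 + D + Q$ ($P{\left(Q,D \right)} = \left(D + Q\right) - 1 = -1 + D + Q$)
$N{\left(q,X \right)} = -15 - 6 X$ ($N{\left(q,X \right)} = - 3 \left(\left(-1 + X + 6\right) + X\right) = - 3 \left(\left(5 + X\right) + X\right) = - 3 \left(5 + 2 X\right) = -15 - 6 X$)
$\left(95 + N{\left(5,19 \right)}\right) + v = \left(95 - 129\right) - 1608 = -34 - 1608 = -1642$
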